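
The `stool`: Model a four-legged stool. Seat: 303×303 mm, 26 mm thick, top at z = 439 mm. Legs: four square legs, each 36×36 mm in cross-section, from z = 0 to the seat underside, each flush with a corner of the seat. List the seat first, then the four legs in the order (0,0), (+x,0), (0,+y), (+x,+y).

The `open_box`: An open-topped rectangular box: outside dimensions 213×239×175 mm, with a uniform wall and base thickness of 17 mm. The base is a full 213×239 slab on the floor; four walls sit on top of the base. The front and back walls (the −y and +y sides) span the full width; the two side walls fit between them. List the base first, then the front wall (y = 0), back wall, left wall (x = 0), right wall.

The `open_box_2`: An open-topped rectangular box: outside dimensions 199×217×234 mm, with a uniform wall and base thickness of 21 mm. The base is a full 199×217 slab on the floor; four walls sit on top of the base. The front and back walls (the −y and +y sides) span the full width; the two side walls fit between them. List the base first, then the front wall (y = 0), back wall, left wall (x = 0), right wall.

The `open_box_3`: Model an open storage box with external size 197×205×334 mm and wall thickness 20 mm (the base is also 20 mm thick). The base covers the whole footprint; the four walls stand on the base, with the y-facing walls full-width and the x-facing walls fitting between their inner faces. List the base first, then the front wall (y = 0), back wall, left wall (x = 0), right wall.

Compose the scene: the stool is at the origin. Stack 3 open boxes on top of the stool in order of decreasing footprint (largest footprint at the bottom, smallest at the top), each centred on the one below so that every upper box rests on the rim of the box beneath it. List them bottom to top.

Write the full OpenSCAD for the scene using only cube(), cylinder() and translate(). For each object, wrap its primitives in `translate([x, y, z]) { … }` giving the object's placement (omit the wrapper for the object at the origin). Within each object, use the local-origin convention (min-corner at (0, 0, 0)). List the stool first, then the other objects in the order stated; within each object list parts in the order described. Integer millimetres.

translate([0, 0, 413]) cube([303, 303, 26]);
cube([36, 36, 413]);
translate([267, 0, 0]) cube([36, 36, 413]);
translate([0, 267, 0]) cube([36, 36, 413]);
translate([267, 267, 0]) cube([36, 36, 413]);
translate([45, 32, 439]) {
  cube([213, 239, 17]);
  translate([0, 0, 17]) cube([213, 17, 158]);
  translate([0, 222, 17]) cube([213, 17, 158]);
  translate([0, 17, 17]) cube([17, 205, 158]);
  translate([196, 17, 17]) cube([17, 205, 158]);
}
translate([52, 43, 614]) {
  cube([199, 217, 21]);
  translate([0, 0, 21]) cube([199, 21, 213]);
  translate([0, 196, 21]) cube([199, 21, 213]);
  translate([0, 21, 21]) cube([21, 175, 213]);
  translate([178, 21, 21]) cube([21, 175, 213]);
}
translate([53, 49, 848]) {
  cube([197, 205, 20]);
  translate([0, 0, 20]) cube([197, 20, 314]);
  translate([0, 185, 20]) cube([197, 20, 314]);
  translate([0, 20, 20]) cube([20, 165, 314]);
  translate([177, 20, 20]) cube([20, 165, 314]);
}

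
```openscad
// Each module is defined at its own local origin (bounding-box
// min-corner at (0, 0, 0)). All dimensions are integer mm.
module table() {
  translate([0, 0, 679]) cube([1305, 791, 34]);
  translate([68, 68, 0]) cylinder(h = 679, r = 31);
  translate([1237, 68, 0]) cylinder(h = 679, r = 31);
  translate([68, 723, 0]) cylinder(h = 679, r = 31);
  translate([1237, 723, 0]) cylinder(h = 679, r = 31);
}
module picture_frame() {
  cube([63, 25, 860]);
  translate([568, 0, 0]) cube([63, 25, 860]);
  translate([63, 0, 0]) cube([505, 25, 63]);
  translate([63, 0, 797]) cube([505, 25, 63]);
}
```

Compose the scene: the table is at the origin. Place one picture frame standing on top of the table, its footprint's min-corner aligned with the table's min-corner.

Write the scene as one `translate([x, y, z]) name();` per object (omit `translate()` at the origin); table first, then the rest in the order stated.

table();
translate([0, 0, 713]) picture_frame();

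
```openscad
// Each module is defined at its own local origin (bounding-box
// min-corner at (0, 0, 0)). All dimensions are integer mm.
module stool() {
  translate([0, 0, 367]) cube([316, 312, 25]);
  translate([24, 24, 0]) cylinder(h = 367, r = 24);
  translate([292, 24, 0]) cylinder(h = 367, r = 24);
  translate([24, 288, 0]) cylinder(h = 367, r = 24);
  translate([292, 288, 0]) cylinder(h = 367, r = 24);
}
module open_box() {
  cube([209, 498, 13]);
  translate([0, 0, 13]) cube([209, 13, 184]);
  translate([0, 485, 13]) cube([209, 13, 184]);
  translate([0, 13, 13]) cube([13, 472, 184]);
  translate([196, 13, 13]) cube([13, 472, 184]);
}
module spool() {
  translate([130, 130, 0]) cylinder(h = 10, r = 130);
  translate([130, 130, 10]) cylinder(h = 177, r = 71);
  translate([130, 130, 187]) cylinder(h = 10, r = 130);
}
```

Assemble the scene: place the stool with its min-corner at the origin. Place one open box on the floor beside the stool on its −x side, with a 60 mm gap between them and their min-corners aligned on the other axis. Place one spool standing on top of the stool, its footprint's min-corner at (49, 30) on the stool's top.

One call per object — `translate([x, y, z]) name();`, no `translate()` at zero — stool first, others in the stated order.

stool();
translate([-269, 0, 0]) open_box();
translate([49, 30, 392]) spool();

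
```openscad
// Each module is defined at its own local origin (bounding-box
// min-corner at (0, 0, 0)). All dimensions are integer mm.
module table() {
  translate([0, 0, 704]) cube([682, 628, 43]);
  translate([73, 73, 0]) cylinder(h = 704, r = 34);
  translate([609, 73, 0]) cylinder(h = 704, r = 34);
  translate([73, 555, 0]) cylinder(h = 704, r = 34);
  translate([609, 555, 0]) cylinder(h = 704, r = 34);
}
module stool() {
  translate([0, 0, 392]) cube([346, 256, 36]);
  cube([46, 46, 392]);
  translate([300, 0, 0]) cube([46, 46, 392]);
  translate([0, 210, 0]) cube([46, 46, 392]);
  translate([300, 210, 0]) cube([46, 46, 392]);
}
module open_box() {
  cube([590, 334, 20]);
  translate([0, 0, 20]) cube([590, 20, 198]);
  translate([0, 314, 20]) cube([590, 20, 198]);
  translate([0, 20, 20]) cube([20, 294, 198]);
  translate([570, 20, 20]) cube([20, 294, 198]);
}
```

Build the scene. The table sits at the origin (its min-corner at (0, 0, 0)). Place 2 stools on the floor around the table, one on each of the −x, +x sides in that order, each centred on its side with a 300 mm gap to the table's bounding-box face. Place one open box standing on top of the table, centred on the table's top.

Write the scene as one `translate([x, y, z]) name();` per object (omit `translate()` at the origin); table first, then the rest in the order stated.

table();
translate([-646, 186, 0]) stool();
translate([982, 186, 0]) stool();
translate([46, 147, 747]) open_box();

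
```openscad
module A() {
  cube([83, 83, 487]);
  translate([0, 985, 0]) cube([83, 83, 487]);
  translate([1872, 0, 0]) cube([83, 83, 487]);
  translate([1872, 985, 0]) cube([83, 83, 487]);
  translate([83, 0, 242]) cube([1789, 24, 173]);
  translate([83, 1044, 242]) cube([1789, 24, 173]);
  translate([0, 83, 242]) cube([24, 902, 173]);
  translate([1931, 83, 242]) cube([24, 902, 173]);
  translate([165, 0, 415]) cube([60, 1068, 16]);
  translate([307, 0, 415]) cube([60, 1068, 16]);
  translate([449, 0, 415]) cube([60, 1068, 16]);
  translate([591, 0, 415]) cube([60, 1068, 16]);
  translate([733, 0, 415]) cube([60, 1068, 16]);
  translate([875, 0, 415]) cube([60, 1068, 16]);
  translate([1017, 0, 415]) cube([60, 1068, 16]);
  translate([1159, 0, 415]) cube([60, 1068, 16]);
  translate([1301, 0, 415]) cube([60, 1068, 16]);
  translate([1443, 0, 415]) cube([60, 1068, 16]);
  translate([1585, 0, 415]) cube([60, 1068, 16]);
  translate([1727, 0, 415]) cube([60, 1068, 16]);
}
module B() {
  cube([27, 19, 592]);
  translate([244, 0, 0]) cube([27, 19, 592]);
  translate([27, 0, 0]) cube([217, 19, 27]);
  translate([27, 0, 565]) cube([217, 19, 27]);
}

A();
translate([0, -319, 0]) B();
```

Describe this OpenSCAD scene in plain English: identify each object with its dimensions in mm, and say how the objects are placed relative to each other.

A is a bed frame 1955 mm long (x) by 1068 mm wide (y). Four 83×83 mm corner posts, 487 mm tall, at the corners of the footprint. Four rails of 24 mm thickness and 173 mm height run between adjacent posts with their undersides at z = 242 mm, their outer faces flush with the outside of the frame (the two x-running rails run between the posts' inner faces; the two y-running rails run between the posts' inner faces). 12 slats, each 60 mm wide (x) and 16 mm thick, lie across the top of the two x-running rails, running the full 1068 mm width of the frame in y; the slats are evenly spaced along x between the inner faces of the end posts with equal gaps (rounded down to the nearest mm) at the −x end and between each pair — any rounding remainder accumulates at the +x end.

B is a rectangular picture frame lying in the x–z plane (depth along y). The opening is 217 mm wide (x) by 538 mm tall (z), surrounded by a border 27 mm wide on all four sides. The frame is 19 mm deep and is made of two full-height vertical stiles with two horizontal rails fitted between them.

The picture frame is on the floor beside the bed frame on its −y side.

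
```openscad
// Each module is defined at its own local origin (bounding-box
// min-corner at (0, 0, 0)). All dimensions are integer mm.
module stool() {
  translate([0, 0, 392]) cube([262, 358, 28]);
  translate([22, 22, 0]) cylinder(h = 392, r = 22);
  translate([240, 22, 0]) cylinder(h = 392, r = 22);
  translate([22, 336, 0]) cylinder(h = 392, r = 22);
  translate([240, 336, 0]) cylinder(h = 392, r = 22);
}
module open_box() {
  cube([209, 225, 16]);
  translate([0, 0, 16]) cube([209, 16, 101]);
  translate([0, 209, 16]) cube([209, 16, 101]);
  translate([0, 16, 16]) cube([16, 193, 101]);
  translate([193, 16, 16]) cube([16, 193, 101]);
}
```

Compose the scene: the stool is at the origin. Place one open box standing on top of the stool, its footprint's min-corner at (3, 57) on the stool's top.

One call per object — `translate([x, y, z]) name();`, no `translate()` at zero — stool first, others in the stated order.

stool();
translate([3, 57, 420]) open_box();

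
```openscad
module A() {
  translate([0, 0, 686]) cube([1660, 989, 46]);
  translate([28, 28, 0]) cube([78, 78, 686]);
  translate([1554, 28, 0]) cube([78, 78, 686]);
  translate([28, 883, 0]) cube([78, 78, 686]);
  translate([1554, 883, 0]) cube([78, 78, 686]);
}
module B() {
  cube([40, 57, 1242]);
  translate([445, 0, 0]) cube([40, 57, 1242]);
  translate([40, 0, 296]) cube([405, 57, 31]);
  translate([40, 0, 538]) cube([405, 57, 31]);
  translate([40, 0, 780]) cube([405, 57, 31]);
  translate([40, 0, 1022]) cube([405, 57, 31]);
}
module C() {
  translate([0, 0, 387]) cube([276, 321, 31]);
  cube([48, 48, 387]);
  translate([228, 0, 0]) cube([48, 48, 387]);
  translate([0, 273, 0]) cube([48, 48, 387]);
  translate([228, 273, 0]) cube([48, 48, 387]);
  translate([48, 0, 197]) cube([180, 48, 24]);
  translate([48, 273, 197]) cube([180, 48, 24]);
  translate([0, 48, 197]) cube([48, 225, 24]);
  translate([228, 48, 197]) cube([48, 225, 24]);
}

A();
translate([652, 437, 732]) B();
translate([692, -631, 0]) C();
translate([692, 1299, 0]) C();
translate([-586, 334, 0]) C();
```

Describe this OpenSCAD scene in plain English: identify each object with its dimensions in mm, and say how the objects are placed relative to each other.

A is a table: top 1660 mm (x) × 989 mm (y), 46 mm thick, upper face at z = 732 mm, on four 78×78 mm square legs, each inset 28 mm from the nearest pair of top edges, running from z = 0 to the bottom of the top.

B is a straight ladder. Two 40×57 mm vertical rails, 1242 mm tall, stand 485 mm apart (outside-to-outside) with their front faces coplanar on the −y side. 4 rungs, each 57 mm deep and 31 mm tall, span between the inner faces of the rails, front faces flush with the rails. The lowest rung's underside is at z = 296 mm and rungs are spaced 242 mm apart (underside to underside).

C is a simple wooden stool: a rectangular seat 276 mm (x) by 321 mm (y), 31 mm thick, top face at z = 418 mm, on four square legs, each 48×48 mm in cross-section. The legs rest on z = 0, each flush with a corner of the seat. Four stretchers, 48 mm wide and 24 mm tall, connect adjacent legs with their undersides at z = 197 mm, each running between the inner faces of the legs it joins and aligned with the legs' outer faces on the other axis.

The ladder is on top of the table. Three stools sit around the table at the −y, +y, −x sides.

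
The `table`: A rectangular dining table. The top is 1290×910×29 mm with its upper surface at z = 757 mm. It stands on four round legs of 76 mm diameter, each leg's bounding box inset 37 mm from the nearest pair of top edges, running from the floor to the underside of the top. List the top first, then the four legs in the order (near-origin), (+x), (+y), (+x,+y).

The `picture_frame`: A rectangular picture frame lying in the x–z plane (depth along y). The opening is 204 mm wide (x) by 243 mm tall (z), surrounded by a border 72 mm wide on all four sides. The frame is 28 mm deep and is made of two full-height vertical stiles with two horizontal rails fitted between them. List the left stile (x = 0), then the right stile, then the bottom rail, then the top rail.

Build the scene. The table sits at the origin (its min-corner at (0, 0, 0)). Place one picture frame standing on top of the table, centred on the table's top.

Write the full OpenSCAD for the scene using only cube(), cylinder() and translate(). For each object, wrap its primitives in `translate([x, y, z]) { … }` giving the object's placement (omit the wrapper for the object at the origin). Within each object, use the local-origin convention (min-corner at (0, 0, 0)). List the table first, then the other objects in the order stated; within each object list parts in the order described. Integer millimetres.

translate([0, 0, 728]) cube([1290, 910, 29]);
translate([75, 75, 0]) cylinder(h = 728, r = 38);
translate([1215, 75, 0]) cylinder(h = 728, r = 38);
translate([75, 835, 0]) cylinder(h = 728, r = 38);
translate([1215, 835, 0]) cylinder(h = 728, r = 38);
translate([471, 441, 757]) {
  cube([72, 28, 387]);
  translate([276, 0, 0]) cube([72, 28, 387]);
  translate([72, 0, 0]) cube([204, 28, 72]);
  translate([72, 0, 315]) cube([204, 28, 72]);
}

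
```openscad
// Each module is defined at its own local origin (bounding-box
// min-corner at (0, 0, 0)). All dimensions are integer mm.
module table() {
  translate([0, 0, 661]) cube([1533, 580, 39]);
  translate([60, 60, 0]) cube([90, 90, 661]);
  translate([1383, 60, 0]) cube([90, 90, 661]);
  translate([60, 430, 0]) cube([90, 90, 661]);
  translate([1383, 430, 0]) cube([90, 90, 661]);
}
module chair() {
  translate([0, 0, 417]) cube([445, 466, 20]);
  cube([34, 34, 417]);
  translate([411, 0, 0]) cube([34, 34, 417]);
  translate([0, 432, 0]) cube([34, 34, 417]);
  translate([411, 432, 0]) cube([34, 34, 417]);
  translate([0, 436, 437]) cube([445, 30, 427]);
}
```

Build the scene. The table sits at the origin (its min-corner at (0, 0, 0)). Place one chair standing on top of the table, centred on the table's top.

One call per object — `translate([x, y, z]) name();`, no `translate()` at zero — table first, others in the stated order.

table();
translate([544, 57, 700]) chair();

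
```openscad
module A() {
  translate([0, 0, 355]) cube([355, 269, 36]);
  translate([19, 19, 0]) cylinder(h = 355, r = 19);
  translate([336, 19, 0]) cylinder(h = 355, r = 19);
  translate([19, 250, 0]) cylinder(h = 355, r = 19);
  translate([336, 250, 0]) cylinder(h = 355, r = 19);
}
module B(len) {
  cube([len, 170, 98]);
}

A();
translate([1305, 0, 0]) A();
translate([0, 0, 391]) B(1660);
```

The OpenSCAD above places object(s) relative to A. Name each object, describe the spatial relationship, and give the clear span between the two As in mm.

Second stool starts at x = 1305; first ends at x = 355; clear span = 1305 − 355 = 950 mm.

A is a stool. B is a beam. A beam spans the tops of two stools. The clear span between the two stools is 950 mm.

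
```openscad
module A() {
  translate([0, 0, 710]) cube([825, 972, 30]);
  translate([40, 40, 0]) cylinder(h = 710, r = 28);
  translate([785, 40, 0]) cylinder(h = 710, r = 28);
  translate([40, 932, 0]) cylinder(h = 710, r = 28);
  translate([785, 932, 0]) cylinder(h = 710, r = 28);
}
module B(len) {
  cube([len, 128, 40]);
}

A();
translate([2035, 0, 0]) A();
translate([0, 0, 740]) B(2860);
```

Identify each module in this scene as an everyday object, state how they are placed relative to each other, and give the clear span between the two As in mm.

Second table starts at x = 2035; first ends at x = 825; clear span = 2035 − 825 = 1210 mm.

A is a table. B is a beam. A beam spans the tops of two tables. The clear span between the two tables is 1210 mm.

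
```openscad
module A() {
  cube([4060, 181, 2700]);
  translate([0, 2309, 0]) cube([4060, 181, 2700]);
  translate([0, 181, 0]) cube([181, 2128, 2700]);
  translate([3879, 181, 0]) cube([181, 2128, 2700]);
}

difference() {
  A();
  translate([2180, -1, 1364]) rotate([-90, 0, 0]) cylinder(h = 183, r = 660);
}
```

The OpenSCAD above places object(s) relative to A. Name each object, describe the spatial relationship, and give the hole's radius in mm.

A is a house frame. The house frame has a circular hole through its front wall. The hole's radius is 660 mm.

The subtracted cylinder has r = 660 mm.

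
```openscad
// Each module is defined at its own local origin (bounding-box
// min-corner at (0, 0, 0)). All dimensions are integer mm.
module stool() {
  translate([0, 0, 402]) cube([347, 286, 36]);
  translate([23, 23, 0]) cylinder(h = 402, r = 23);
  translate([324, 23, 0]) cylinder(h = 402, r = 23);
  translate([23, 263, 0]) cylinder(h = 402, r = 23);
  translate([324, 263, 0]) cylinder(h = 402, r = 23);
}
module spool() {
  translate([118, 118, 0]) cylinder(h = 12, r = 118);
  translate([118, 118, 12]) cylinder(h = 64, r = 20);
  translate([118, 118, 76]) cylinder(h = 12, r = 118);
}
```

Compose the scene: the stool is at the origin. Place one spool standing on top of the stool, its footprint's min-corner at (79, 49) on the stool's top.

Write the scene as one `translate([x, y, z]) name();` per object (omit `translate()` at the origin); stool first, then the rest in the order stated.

stool();
translate([79, 49, 438]) spool();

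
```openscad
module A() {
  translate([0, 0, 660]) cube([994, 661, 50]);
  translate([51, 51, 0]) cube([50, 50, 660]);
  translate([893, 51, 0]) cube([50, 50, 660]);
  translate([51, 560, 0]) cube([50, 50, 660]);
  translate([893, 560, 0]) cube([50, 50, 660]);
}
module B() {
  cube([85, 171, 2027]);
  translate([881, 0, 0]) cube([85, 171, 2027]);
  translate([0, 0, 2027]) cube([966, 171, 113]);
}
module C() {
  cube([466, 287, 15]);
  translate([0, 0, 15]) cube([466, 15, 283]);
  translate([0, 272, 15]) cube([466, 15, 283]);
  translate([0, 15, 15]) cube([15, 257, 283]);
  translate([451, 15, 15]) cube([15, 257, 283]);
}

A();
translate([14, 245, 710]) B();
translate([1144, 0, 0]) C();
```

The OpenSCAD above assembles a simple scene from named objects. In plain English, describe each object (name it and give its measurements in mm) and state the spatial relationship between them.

A is a table: top 994 mm (x) × 661 mm (y), 50 mm thick, upper face at z = 710 mm, on four 50×50 mm square legs, each inset 51 mm from the nearest pair of top edges, running from z = 0 to the bottom of the top.

B is a rectangular door frame: two vertical jambs of 85×171 mm section, 2027 mm tall, with a clear opening 796 mm wide between their inner faces. A header 113 mm tall and 171 mm deep lies on top of the jambs and spans the full outside width.

C is an open storage box with external size 466×287×298 mm and wall thickness 15 mm (the base is also 15 mm thick). The base covers the whole footprint; the four walls stand on the base, with the y-facing walls full-width and the x-facing walls fitting between their inner faces.

The door frame is on top of the table, centred. The open box is on the floor beside the table on its +x side.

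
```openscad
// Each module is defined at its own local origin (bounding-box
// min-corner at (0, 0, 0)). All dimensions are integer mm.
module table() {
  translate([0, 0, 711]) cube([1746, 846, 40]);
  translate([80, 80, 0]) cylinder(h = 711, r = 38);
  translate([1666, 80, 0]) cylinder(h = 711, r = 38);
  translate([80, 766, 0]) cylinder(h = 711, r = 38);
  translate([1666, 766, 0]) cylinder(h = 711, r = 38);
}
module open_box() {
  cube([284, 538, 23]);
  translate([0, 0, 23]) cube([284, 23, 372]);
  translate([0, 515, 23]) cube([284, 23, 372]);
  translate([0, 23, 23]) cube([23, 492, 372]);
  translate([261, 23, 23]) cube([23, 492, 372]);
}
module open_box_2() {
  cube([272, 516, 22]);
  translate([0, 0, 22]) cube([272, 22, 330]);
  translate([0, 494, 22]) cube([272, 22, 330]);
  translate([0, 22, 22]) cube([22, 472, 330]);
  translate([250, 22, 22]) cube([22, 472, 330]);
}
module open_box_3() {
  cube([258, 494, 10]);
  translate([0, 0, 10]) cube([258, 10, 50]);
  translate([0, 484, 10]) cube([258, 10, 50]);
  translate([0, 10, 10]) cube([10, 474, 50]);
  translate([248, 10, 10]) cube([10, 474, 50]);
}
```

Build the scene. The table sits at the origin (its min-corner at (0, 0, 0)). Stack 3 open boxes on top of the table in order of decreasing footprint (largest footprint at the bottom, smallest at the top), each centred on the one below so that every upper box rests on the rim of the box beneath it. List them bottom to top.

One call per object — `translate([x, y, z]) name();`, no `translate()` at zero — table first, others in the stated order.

table();
translate([731, 154, 751]) open_box();
translate([737, 165, 1146]) open_box_2();
translate([744, 176, 1498]) open_box_3();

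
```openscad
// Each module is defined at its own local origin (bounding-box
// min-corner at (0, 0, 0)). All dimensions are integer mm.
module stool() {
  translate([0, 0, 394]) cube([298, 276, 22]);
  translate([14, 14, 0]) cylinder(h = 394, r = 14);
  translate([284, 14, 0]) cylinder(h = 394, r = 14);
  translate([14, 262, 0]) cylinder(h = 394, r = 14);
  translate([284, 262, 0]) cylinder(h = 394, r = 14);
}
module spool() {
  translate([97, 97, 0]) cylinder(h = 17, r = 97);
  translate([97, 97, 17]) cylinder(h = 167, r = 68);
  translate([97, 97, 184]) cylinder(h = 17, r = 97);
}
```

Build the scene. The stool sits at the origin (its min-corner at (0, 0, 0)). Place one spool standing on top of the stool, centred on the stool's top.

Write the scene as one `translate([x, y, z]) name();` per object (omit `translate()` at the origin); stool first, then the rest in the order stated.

stool();
translate([52, 41, 416]) spool();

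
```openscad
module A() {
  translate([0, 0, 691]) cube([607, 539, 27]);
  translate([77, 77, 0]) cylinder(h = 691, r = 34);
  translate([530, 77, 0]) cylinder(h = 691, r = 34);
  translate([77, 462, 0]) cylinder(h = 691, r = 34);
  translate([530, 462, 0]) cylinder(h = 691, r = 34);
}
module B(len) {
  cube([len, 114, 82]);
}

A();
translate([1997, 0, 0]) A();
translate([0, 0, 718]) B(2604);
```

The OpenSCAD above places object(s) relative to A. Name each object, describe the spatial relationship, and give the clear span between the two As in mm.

Second table starts at x = 1997; first ends at x = 607; clear span = 1997 − 607 = 1390 mm.

A is a table. B is a beam. A beam spans the tops of two tables. The clear span between the two tables is 1390 mm.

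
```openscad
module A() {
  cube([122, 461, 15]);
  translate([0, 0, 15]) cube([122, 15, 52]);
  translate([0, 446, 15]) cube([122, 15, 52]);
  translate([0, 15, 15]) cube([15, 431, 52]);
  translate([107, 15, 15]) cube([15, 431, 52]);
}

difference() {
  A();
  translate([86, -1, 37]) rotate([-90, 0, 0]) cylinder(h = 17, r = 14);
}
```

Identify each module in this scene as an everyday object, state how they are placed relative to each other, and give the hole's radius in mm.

The subtracted cylinder has r = 14 mm.

A is an open box. The open box has a circular hole through its front wall. The hole's radius is 14 mm.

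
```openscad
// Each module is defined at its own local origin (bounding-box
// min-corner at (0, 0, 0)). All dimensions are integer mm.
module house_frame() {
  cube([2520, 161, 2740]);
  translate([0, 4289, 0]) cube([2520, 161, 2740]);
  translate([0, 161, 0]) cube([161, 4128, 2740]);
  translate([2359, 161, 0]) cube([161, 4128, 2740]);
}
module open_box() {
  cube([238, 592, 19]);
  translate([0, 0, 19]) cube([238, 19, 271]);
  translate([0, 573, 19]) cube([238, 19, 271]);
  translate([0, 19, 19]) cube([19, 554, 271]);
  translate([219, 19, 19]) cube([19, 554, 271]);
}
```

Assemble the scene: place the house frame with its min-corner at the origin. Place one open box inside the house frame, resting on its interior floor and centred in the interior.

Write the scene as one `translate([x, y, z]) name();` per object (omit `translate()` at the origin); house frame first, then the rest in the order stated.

house_frame();
translate([1141, 1929, 0]) open_box();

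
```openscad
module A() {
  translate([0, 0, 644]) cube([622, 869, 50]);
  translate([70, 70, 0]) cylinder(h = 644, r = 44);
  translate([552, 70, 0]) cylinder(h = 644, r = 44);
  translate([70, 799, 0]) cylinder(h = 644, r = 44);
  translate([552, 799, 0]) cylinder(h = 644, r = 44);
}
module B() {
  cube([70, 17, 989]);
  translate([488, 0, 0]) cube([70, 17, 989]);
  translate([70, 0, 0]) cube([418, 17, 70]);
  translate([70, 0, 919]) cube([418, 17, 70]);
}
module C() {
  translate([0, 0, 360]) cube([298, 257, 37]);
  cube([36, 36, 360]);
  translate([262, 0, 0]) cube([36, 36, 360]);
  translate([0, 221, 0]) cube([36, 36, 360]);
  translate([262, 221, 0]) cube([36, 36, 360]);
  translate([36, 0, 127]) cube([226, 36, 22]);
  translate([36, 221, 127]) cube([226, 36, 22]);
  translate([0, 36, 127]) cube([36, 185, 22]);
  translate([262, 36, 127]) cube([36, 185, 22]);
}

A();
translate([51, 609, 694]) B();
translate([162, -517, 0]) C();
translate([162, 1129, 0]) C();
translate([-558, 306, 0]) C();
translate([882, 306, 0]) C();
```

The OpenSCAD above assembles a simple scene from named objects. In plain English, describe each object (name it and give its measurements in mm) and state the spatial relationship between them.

A is a table: top 622 mm (x) × 869 mm (y), 50 mm thick, upper face at z = 694 mm, on four round legs of 88 mm diameter, each leg's bounding box inset 26 mm from the nearest pair of top edges, running from z = 0 to the bottom of the top.

B is a rectangular picture frame lying in the x–z plane (depth along y). The opening is 418 mm wide (x) by 849 mm tall (z), surrounded by a border 70 mm wide on all four sides. The frame is 17 mm deep and is made of two full-height vertical stiles with two horizontal rails fitted between them.

C is a simple wooden stool: a rectangular seat 298 mm (x) by 257 mm (y), 37 mm thick, top face at z = 397 mm, on four square legs, each 36×36 mm in cross-section. The legs rest on z = 0, each flush with a corner of the seat. Four stretchers, 36 mm wide and 22 mm tall, connect adjacent legs with their undersides at z = 127 mm, each running between the inner faces of the legs it joins and aligned with the legs' outer faces on the other axis.

The picture frame is on top of the table. Four stools sit around the table at the −y, +y, −x, +x sides.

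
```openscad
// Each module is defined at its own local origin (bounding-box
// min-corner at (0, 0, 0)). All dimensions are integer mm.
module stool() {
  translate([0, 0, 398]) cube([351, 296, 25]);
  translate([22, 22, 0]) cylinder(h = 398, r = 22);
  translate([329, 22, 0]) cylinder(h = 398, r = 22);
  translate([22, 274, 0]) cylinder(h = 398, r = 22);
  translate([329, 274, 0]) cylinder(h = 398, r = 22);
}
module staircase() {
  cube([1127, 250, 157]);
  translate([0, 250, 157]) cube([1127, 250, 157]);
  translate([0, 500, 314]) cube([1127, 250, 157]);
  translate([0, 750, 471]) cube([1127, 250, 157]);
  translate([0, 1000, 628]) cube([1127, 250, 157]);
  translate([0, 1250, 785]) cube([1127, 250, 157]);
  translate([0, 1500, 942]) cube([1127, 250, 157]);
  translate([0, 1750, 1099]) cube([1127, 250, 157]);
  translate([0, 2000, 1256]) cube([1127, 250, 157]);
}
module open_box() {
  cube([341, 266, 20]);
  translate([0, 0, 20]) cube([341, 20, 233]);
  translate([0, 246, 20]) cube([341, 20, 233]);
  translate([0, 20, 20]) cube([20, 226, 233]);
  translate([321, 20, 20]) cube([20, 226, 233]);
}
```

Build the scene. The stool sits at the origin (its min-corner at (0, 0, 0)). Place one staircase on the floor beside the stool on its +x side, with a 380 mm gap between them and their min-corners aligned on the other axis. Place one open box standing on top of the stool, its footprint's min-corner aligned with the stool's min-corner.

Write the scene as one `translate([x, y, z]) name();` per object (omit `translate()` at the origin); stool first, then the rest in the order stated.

stool();
translate([731, 0, 0]) staircase();
translate([0, 0, 423]) open_box();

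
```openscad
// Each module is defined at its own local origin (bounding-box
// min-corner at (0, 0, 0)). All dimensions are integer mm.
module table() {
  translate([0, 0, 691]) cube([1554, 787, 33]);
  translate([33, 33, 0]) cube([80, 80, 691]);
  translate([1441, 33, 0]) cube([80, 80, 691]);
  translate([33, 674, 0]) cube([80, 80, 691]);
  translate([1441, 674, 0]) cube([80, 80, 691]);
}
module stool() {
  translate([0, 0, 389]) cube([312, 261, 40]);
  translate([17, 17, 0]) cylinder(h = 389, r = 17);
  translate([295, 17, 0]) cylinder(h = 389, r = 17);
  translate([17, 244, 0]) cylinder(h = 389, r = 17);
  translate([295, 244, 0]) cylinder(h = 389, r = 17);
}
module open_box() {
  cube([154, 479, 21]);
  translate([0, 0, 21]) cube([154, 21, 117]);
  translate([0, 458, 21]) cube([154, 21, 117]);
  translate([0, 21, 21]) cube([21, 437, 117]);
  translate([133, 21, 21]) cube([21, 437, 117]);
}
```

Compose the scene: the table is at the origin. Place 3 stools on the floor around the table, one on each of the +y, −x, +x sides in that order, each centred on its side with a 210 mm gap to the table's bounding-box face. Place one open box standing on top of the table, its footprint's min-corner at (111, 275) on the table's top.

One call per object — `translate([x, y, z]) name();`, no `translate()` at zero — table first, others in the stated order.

table();
translate([621, 997, 0]) stool();
translate([-522, 263, 0]) stool();
translate([1764, 263, 0]) stool();
translate([111, 275, 724]) open_box();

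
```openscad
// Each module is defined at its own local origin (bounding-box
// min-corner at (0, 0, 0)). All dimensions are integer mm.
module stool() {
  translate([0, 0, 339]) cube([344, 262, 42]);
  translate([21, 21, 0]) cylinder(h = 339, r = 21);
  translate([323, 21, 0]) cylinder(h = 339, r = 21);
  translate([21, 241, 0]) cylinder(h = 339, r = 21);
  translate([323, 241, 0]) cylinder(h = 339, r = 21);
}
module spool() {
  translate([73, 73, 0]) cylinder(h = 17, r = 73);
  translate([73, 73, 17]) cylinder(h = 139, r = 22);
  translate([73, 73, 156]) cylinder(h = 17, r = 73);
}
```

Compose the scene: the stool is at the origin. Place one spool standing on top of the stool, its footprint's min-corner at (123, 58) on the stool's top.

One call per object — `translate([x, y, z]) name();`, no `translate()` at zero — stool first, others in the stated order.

stool();
translate([123, 58, 381]) spool();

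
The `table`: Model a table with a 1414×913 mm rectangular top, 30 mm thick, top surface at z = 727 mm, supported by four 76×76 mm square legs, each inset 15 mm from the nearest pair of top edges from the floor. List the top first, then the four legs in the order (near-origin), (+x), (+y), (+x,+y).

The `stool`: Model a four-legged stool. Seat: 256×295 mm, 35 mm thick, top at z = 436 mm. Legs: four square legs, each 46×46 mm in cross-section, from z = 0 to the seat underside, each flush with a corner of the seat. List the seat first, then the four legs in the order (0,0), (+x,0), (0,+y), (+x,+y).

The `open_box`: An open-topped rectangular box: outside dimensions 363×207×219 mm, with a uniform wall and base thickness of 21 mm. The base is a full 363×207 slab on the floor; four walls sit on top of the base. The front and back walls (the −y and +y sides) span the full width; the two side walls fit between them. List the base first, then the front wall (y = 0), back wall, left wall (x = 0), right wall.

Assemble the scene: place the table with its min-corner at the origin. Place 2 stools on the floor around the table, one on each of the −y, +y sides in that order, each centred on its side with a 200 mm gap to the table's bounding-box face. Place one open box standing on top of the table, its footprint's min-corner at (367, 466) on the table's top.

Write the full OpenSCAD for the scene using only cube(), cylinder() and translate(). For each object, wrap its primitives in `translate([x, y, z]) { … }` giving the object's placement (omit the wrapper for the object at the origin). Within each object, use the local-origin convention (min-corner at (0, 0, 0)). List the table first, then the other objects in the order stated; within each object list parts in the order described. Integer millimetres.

translate([0, 0, 697]) cube([1414, 913, 30]);
translate([15, 15, 0]) cube([76, 76, 697]);
translate([1323, 15, 0]) cube([76, 76, 697]);
translate([15, 822, 0]) cube([76, 76, 697]);
translate([1323, 822, 0]) cube([76, 76, 697]);
translate([579, -495, 0]) {
  translate([0, 0, 401]) cube([256, 295, 35]);
  cube([46, 46, 401]);
  translate([210, 0, 0]) cube([46, 46, 401]);
  translate([0, 249, 0]) cube([46, 46, 401]);
  translate([210, 249, 0]) cube([46, 46, 401]);
}
translate([579, 1113, 0]) {
  translate([0, 0, 401]) cube([256, 295, 35]);
  cube([46, 46, 401]);
  translate([210, 0, 0]) cube([46, 46, 401]);
  translate([0, 249, 0]) cube([46, 46, 401]);
  translate([210, 249, 0]) cube([46, 46, 401]);
}
translate([367, 466, 727]) {
  cube([363, 207, 21]);
  translate([0, 0, 21]) cube([363, 21, 198]);
  translate([0, 186, 21]) cube([363, 21, 198]);
  translate([0, 21, 21]) cube([21, 165, 198]);
  translate([342, 21, 21]) cube([21, 165, 198]);
}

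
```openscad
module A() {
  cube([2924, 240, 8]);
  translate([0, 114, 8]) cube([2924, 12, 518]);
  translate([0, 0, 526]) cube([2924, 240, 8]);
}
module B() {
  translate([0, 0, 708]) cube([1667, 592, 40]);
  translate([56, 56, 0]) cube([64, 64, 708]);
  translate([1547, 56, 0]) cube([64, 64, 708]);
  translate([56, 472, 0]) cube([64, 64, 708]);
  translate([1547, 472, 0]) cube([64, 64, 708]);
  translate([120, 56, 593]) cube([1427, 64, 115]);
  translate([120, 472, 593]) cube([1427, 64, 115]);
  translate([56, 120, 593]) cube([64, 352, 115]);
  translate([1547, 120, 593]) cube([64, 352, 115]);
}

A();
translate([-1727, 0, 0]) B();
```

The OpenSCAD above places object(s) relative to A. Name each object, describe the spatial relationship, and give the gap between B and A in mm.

A is an I-beam. B is a table. The table is on the floor beside the I-beam on its −x side. The gap between the table and the I-beam is 60 mm.

The table's nearest face is 60 mm from the I-beam's −x face.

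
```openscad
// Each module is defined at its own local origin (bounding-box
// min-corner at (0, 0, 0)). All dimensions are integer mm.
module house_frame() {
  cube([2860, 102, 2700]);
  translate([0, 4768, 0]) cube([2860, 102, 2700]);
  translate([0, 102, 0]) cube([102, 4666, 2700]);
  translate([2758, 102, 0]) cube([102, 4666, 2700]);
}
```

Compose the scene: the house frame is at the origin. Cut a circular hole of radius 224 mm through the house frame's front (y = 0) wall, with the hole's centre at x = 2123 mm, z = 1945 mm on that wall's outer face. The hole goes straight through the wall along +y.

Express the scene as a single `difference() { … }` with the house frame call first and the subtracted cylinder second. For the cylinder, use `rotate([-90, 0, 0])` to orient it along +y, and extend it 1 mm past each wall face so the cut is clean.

difference() {
  house_frame();
  translate([2123, -1, 1945]) rotate([-90, 0, 0]) cylinder(h = 104, r = 224);
}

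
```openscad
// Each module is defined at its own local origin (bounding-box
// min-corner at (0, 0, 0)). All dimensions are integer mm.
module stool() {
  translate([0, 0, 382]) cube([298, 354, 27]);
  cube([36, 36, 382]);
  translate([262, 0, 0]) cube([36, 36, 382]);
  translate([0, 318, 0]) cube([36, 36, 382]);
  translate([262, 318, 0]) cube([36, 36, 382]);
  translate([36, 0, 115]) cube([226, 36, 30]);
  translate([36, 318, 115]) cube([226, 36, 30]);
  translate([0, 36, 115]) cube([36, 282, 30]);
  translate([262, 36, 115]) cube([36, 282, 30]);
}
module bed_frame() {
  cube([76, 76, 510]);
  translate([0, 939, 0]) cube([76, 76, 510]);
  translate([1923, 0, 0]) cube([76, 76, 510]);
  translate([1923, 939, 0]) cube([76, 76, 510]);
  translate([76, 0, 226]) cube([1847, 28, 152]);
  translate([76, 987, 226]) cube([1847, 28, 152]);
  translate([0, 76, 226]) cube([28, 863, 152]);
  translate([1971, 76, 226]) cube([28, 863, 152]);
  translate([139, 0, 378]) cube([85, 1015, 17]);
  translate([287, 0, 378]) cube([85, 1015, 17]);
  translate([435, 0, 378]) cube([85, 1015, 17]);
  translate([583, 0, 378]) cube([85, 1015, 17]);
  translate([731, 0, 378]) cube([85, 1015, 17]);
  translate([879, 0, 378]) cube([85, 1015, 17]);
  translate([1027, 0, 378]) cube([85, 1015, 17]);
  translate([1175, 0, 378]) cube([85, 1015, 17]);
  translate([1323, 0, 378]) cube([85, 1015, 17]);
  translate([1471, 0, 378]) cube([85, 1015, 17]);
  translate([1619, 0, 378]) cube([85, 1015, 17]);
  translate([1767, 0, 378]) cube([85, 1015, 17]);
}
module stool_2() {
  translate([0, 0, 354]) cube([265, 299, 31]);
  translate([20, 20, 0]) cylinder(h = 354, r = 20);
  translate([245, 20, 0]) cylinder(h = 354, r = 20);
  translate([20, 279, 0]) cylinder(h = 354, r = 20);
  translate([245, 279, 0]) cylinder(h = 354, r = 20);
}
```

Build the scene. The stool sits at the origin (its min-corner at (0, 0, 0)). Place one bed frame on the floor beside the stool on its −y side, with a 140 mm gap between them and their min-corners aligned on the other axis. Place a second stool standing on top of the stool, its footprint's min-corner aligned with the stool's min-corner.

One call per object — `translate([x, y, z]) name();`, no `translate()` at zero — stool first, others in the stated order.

stool();
translate([0, -1155, 0]) bed_frame();
translate([0, 0, 409]) stool_2();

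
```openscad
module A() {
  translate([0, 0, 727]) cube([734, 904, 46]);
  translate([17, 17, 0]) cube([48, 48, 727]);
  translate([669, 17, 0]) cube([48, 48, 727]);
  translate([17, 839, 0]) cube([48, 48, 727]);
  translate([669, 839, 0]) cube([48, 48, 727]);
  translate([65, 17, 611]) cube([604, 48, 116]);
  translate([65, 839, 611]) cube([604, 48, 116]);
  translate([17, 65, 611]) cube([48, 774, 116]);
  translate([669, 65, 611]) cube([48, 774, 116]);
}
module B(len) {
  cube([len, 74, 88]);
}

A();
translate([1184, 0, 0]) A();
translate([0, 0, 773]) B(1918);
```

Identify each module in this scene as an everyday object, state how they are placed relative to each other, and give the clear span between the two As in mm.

A is a table. B is a beam. A beam spans the tops of two tables. The clear span between the two tables is 450 mm.

Second table starts at x = 1184; first ends at x = 734; clear span = 1184 − 734 = 450 mm.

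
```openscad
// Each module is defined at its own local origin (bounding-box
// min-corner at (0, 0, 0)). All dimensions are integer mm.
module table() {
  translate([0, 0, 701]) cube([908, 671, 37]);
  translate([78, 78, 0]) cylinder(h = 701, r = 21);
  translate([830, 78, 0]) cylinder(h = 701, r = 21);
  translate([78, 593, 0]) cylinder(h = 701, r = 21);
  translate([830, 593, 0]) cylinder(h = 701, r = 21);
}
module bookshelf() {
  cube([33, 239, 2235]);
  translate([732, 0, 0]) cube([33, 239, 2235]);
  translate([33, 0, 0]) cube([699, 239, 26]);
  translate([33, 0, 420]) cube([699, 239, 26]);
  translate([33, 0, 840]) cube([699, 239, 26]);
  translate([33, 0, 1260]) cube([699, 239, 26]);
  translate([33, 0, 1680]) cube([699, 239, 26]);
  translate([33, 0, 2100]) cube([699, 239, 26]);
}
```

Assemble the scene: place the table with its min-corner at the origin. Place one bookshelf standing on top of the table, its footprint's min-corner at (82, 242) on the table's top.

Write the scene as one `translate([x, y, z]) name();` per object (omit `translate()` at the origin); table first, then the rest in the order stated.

table();
translate([82, 242, 738]) bookshelf();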